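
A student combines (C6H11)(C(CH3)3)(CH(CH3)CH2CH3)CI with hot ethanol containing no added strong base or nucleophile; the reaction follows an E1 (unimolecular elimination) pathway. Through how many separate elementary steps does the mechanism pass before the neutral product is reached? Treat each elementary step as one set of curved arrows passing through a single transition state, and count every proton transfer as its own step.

2

Step 1: Rate-determining heterolysis of the C–I bond gives I⁻ and a tertiary carbocation.
(No 1,2-shift: no single shift to an adjacent carbon would give a more stable cation.)
Step 2: Loss of a β-proton to an ethanol molecule of the solvent: the C–H bonding pair collapses toward the cationic carbon to form the C=C π bond, yielding the alkene.
Total: 2 elementary steps.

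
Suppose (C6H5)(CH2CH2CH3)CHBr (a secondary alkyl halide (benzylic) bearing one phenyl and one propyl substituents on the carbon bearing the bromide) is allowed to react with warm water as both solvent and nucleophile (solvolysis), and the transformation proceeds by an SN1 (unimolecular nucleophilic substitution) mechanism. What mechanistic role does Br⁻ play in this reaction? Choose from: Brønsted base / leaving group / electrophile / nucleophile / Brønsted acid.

Step 1: Ionisation: the C–Br σ-bond cleaves heterolytically; both bonding electrons depart with Br⁻, leaving a secondary carbocation at the α-carbon.
Br⁻ departs with both electrons of the breaking σ-bond — that is the definition of a leaving group.

leaving group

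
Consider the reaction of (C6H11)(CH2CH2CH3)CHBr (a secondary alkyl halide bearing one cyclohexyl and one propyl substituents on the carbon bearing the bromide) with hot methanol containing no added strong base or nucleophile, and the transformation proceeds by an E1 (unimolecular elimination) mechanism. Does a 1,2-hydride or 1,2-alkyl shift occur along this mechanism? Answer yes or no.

The first-formed carbocation is secondary.
The adjacent cyclohexyl carbon already bears 2 other carbon substituents and has a hydrogen to migrate; after a 1,2-hydride shift from that carbon the positive charge sits on a tertiary centre.
Tertiary is more stable than secondary, so the shift occurs.

yes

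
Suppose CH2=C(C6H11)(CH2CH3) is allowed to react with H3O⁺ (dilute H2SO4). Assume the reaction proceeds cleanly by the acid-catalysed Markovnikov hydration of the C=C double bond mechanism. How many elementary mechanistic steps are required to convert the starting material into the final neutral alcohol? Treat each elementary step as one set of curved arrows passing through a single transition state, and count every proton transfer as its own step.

3

Step 1: Protonation of the alkene by H3O⁺: the π bond acts as the nucleophile and picks up H⁺, giving the more stable (Markovnikov) tertiary carbocation. H2O is released.
(No 1,2-shift: no single shift to an adjacent carbon would give a more stable cation.)
Step 2: Nucleophilic capture of the cation by H2O produces the protonated alcohol (an oxonium ion).
Step 3: H2O removes a proton from the oxonium oxygen, regenerating H3O⁺ and giving the neutral alcohol.
Total: 3 elementary steps.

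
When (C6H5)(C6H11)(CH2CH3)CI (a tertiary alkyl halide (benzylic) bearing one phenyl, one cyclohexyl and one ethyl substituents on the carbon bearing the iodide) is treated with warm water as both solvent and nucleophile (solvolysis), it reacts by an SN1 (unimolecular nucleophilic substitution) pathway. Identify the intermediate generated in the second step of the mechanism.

Step 1: Rate-determining heterolysis of the C–I bond gives I⁻ and a tertiary carbocation.
Step 2: H2O donates an oxygen lone pair into the empty p orbital of the cation, giving a protonated alcohol (an oxonium ion).
After step 2 the species present is an oxonium ion.

oxonium ion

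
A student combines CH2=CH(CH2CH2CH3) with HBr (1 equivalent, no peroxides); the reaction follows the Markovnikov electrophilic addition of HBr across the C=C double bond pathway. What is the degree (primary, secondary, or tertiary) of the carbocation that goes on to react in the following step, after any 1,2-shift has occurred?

secondary

Step 1: Electrophilic addition begins with the π(C=C) electrons forming a bond to the proton of HBr. Following Markovnikov's rule, the resulting cation is secondary. The H–Br bond breaks heterolytically, releasing Br⁻.
No single 1,2-shift to an adjacent carbon would give a more-substituted cation, so no rearrangement occurs.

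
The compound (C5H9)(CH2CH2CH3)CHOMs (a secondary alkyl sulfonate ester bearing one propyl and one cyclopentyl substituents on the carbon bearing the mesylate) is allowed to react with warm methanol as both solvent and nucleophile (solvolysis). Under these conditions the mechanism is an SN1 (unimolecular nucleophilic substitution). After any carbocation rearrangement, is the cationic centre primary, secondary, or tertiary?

tertiary

Step 1: The C–O bond breaks with both electrons going to the mesylate; MsO⁻ leaves and a secondary carbocation remains.
Step 2: Carbocation rearrangement: a 1,2-hydride shift from the adjacent cyclopentyl carbon converts the initially-formed secondary cation into the more stable tertiary cation.
The cation rearranges from secondary to tertiary via a 1,2-hydride shift from the adjacent cyclopentyl carbon; the tertiary cation is what reacts next.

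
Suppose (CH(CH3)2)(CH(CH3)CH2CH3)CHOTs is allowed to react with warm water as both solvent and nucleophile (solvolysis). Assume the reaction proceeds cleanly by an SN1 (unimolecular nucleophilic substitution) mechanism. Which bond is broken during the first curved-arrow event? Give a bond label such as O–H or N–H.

C–O

Step 1: Unassisted departure of TsO⁻ (taking the C–O bonding pair) generates a secondary carbocation.
The bond broken in this step is the C–O bond.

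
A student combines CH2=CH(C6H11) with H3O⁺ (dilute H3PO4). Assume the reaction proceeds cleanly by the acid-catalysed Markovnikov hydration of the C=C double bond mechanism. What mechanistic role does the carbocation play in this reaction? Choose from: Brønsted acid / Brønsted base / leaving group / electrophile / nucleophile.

Step 3: A lone pair on the oxygen of H2O attacks the carbocation, forming a C–O bond and an oxonium ion (a protonated alcohol).
The carbocation accepts an electron pair into an empty or π* orbital — it is the electrophile.

electrophile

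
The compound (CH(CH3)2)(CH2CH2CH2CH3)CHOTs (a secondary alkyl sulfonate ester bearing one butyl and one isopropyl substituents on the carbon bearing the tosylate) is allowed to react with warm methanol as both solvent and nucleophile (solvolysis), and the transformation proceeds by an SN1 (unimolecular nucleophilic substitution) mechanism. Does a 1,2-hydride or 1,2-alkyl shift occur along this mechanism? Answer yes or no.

yes

The first-formed carbocation is secondary.
The adjacent isopropyl carbon already bears 2 other carbon substituents and has a hydrogen to migrate; after a 1,2-hydride shift from that carbon the positive charge sits on a tertiary centre.
Tertiary is more stable than secondary, so the shift occurs.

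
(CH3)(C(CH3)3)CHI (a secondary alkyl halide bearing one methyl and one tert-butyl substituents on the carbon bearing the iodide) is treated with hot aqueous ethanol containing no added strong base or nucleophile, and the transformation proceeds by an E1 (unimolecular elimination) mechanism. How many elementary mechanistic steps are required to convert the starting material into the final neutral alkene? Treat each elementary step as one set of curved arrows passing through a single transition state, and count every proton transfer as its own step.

3

Step 1: Rate-determining heterolysis of the C–I bond gives I⁻ and a secondary carbocation.
Step 2: A methyl group with its bonding pair migrates from the adjacent tert-butyl carbon to the cationic centre — a 1,2-methyl shift — upgrading the secondary cation to a tertiary one.
Step 3: A weak base (a water (or ethanol) molecule from the solvent) removes a proton from a carbon adjacent to the cationic centre; the electrons of that C–H bond become the new π(C=C) bond, giving the alkene.
Total: 3 elementary steps.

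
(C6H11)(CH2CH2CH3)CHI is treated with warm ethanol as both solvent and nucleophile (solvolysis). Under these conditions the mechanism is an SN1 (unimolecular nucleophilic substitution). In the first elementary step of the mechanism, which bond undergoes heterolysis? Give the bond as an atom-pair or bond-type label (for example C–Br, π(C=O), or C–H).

Step 1: The C–I bond breaks with both electrons going to the iodide; I⁻ leaves and a secondary carbocation remains.
The bond broken in this step is the C–I bond.

C–I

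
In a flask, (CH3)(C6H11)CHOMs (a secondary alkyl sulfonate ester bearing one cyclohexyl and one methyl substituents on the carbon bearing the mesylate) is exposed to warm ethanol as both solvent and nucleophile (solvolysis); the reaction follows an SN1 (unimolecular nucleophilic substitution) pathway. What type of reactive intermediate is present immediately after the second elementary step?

Step 1: Rate-determining heterolysis of the C–O bond gives MsO⁻ and a secondary carbocation.
Step 2: Carbocation rearrangement: a 1,2-hydride shift from the adjacent cyclohexyl carbon converts the initially-formed secondary cation into the more stable tertiary cation.
After step 2 the species present is a tertiary carbocation.

tertiary carbocation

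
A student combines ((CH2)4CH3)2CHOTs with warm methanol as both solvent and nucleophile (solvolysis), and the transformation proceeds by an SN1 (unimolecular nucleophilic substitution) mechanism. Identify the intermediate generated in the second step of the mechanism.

Step 1: Unassisted departure of TsO⁻ (taking the C–O bonding pair) generates a secondary carbocation.
Step 2: A lone pair on the oxygen of CH3OH attacks the carbocation, forming a new C–O σ-bond and an oxonium ion.
After step 2 the species present is an oxonium ion.

oxonium ion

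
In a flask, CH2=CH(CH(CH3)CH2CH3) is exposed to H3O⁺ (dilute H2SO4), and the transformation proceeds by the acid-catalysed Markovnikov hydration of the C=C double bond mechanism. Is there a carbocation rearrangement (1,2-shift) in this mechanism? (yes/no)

The first-formed carbocation is secondary.
The adjacent sec-butyl carbon already bears 2 other carbon substituents and has a hydrogen to migrate; after a 1,2-hydride shift from that carbon the positive charge sits on a tertiary centre.
Tertiary is more stable than secondary, so the shift occurs.

yes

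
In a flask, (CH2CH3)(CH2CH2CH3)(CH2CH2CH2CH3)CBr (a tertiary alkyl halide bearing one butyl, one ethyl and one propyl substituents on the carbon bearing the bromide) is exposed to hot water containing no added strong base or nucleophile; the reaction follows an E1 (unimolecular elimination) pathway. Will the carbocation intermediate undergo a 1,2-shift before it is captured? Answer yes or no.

no

The first-formed carbocation is tertiary.
No single 1,2-shift to an adjacent carbon would produce a more-substituted cation than the one already present, so no rearrangement occurs.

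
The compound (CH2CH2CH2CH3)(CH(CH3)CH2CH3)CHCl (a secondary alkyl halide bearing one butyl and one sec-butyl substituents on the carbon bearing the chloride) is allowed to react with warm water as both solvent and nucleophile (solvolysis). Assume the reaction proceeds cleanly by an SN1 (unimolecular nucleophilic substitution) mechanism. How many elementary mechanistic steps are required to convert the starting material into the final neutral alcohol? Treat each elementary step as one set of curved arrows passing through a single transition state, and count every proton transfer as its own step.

4

Step 1: Unassisted departure of Cl⁻ (taking the C–Cl bonding pair) generates a secondary carbocation.
Step 2: Carbocation rearrangement: a 1,2-hydride shift from the adjacent sec-butyl carbon converts the initially-formed secondary cation into the more stable tertiary cation.
Step 3: H2O donates an oxygen lone pair into the empty p orbital of the cation, giving a protonated alcohol (an oxonium ion).
Step 4: Proton transfer from the O–H of the oxonium ion to a solvent molecule delivers the neutral alcohol.
Total: 4 elementary steps.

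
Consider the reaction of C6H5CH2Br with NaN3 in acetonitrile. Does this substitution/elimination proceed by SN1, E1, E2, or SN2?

SN2

Conditions: a primary substrate with a strong nucleophile in the polar aprotic solvent acetonitrile.
These conditions are the textbook signature of the SN2 pathway.
An unhindered substrate with a strong nucleophile in a polar aprotic solvent favours one-step backside displacement.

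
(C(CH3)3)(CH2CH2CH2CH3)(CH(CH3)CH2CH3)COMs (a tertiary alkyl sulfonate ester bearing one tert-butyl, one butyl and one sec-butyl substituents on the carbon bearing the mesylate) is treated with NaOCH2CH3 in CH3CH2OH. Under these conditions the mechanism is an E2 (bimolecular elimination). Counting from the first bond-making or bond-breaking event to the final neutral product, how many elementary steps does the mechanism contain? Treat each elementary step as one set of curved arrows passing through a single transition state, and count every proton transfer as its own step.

Step 1: The strong base CH3CH2O⁻ removes a β-hydrogen; in the same concerted event the electrons of the breaking C–H bond form the new π(C=C) bond and the C–O σ-bond breaks, expelling MsO⁻. Anti-periplanar geometry; one transition state.
Total: 1 elementary step.

1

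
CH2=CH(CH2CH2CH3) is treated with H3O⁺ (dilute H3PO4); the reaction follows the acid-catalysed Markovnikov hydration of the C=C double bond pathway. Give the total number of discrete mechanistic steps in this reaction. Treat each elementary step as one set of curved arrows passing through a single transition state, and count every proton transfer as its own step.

Step 1: The π electrons of the C=C bond attack a proton of H3O⁺; Markovnikov addition places the new C–H on the less-substituted alkene carbon, so the positive charge ends up on the more-substituted carbon — a secondary carbocation. H2O is released.
(No 1,2-shift: no single shift to an adjacent carbon would give a more stable cation.)
Step 2: Water acts as the nucleophile: an oxygen lone pair bonds to the cationic carbon, giving an oxonium-ion intermediate.
Step 3: H2O removes a proton from the oxonium oxygen, regenerating H3O⁺ and giving the neutral alcohol.
Total: 3 elementary steps.

3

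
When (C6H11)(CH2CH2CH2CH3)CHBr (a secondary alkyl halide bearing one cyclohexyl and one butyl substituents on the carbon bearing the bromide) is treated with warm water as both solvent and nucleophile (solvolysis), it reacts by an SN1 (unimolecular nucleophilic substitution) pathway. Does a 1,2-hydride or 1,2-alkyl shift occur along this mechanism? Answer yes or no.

yes

The first-formed carbocation is secondary.
The adjacent cyclohexyl carbon already bears 2 other carbon substituents and has a hydrogen to migrate; after a 1,2-hydride shift from that carbon the positive charge sits on a tertiary centre.
Tertiary is more stable than secondary, so the shift occurs.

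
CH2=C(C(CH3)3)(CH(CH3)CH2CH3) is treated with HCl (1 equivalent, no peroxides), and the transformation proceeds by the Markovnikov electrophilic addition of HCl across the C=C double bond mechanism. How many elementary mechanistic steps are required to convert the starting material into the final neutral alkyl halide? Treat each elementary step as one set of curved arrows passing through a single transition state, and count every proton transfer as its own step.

2

Step 1: Electrophilic addition begins with the π(C=C) electrons forming a bond to the proton of HCl. Following Markovnikov's rule, the resulting cation is tertiary. The H–Cl bond breaks heterolytically, releasing Cl⁻.
(No 1,2-shift: no single shift to an adjacent carbon would give a more stable cation.)
Step 2: The Cl⁻ anion donates a lone pair to the carbocation, forming the new C–Cl σ-bond and giving the neutral alkyl halide.
Total: 2 elementary steps.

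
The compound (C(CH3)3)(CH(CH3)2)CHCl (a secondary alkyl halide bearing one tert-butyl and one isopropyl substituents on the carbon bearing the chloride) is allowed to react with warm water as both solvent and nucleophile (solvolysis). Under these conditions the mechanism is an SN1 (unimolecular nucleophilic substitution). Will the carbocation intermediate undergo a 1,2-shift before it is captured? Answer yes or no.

yes

The first-formed carbocation is secondary.
The adjacent isopropyl carbon already bears 2 other carbon substituents and has a hydrogen to migrate; after a 1,2-hydride shift from that carbon the positive charge sits on a tertiary centre.
Tertiary is more stable than secondary, so the shift occurs.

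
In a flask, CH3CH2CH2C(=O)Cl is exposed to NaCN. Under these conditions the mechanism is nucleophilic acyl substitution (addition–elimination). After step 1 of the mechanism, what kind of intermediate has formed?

tetrahedral intermediate

Step 1: Nucleophilic addition of CN⁻ to the acyl carbon breaks the π(C=O) bond and yields a tetrahedral, anionic intermediate.
After step 1 the species present is a tetrahedral intermediate.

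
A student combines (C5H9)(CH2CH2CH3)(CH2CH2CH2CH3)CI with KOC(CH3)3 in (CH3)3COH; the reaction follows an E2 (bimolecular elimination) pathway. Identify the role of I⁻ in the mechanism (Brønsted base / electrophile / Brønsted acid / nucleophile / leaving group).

leaving group

Step 1: In one step, (CH3)3CO⁻ pulls off a β-proton, the C–I bond cleaves, and a C=C double bond forms between the α- and β-carbons (E2, anti elimination).
I⁻ departs with both electrons of the breaking σ-bond — that is the definition of a leaving group.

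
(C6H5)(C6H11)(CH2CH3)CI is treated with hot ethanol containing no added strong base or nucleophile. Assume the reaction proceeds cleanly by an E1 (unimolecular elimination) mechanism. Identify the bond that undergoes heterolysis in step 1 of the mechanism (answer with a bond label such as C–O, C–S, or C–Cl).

C–I

Step 1: Unassisted departure of I⁻ (taking the C–I bonding pair) generates a tertiary carbocation.
The bond broken in this step is the C–I bond.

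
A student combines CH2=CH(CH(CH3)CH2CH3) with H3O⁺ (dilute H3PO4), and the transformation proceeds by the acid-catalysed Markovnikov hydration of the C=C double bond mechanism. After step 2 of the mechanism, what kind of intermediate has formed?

tertiary carbocation

Step 1: Protonation of the alkene by H3O⁺: the π bond acts as the nucleophile and picks up H⁺, giving the more stable (Markovnikov) secondary carbocation. H2O is released.
Step 2: Carbocation rearrangement: a 1,2-hydride shift from the adjacent sec-butyl carbon converts the initially-formed secondary cation into the more stable tertiary cation.
After step 2 the species present is a tertiary carbocation.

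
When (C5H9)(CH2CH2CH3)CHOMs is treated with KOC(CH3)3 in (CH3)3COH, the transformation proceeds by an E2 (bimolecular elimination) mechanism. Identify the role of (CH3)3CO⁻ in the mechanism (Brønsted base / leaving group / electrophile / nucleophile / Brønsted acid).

Step 1: The strong base (CH3)3CO⁻ removes a β-hydrogen; in the same concerted event the electrons of the breaking C–H bond form the new π(C=C) bond and the C–O σ-bond breaks, expelling MsO⁻. Anti-periplanar geometry; one transition state.
(CH3)3CO⁻ accepts a proton in a proton-transfer step — a Brønsted base.

Brønsted base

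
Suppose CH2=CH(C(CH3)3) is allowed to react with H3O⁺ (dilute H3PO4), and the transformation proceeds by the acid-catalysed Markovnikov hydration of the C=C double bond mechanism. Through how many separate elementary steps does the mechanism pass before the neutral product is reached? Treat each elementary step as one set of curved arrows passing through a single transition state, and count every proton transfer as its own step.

Step 1: Electrophilic addition begins with the π(C=C) electrons forming a bond to the proton of H3O⁺. Following Markovnikov's rule, the resulting cation is secondary. H2O is released.
Step 2: A 1,2-methyl shift from the adjacent tert-butyl carbon moves the positive charge from the secondary centre to an adjacent carbon, generating a more stable tertiary carbocation.
Step 3: Nucleophilic capture of the cation by H2O produces the protonated alcohol (an oxonium ion).
Step 4: H2O removes a proton from the oxonium oxygen, regenerating H3O⁺ and giving the neutral alcohol.
Total: 4 elementary steps.

4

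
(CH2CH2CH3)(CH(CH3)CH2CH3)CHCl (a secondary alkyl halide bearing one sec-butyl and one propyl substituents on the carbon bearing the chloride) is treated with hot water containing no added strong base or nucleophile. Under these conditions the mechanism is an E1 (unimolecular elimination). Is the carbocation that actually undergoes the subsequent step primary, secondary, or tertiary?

Step 1: Unassisted departure of Cl⁻ (taking the C–Cl bonding pair) generates a secondary carbocation.
Step 2: Carbocation rearrangement: a 1,2-hydride shift from the adjacent sec-butyl carbon converts the initially-formed secondary cation into the more stable tertiary cation.
The cation rearranges from secondary to tertiary via a 1,2-hydride shift from the adjacent sec-butyl carbon; the tertiary cation is what reacts next.

tertiary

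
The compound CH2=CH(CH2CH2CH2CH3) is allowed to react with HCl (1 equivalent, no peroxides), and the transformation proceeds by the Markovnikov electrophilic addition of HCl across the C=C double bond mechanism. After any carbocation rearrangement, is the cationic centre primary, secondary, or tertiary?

Step 1: Electrophilic addition begins with the π(C=C) electrons forming a bond to the proton of HCl. Following Markovnikov's rule, the resulting cation is secondary. The H–Cl bond breaks heterolytically, releasing Cl⁻.
No single 1,2-shift to an adjacent carbon would give a more-substituted cation, so no rearrangement occurs.

secondary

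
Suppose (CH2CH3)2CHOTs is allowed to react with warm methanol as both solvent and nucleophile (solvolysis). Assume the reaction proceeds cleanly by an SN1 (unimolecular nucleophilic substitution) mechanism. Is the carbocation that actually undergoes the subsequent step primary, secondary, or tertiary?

Step 1: Unassisted departure of TsO⁻ (taking the C–O bonding pair) generates a secondary carbocation.
No single 1,2-shift to an adjacent carbon would give a more-substituted cation, so no rearrangement occurs.

secondary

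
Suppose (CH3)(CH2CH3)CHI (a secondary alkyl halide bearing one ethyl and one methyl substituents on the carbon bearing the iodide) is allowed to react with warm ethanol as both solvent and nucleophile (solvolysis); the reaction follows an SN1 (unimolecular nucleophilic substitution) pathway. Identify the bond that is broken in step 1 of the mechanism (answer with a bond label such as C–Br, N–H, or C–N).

Step 1: The C–I bond breaks with both electrons going to the iodide; I⁻ leaves and a secondary carbocation remains.
The bond broken in this step is the C–I bond.

C–I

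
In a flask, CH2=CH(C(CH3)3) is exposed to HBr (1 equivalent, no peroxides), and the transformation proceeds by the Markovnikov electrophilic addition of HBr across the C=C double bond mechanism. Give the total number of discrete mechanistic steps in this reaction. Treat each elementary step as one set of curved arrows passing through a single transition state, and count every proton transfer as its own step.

3

Step 1: The π electrons of the C=C bond attack a proton of HBr; Markovnikov addition places the new C–H on the less-substituted alkene carbon, so the positive charge ends up on the more-substituted carbon — a secondary carbocation. The H–Br bond breaks heterolytically, releasing Br⁻.
Step 2: Carbocation rearrangement: a 1,2-methyl shift from the adjacent tert-butyl carbon converts the initially-formed secondary cation into the more stable tertiary cation.
Step 3: Br⁻ captures the cation: a lone pair on Br⁻ fills the empty p orbital, producing the alkyl halide product.
Total: 3 elementary steps.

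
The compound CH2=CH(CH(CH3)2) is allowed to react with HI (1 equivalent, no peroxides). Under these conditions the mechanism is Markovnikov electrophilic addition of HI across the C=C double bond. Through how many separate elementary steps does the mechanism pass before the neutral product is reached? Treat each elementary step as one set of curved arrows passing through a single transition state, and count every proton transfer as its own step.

3

Step 1: Protonation of the alkene by HI: the π bond acts as the nucleophile and picks up H⁺, giving the more stable (Markovnikov) secondary carbocation. The H–I bond breaks heterolytically, releasing I⁻.
Step 2: A 1,2-hydride shift from the adjacent isopropyl carbon moves the positive charge from the secondary centre to an adjacent carbon, generating a more stable tertiary carbocation.
Step 3: I⁻ captures the cation: a lone pair on I⁻ fills the empty p orbital, producing the alkyl halide product.
Total: 3 elementary steps.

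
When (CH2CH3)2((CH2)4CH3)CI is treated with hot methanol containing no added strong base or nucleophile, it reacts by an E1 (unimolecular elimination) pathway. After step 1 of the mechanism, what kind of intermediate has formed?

Step 1: The C–I bond breaks with both electrons going to the iodide; I⁻ leaves and a tertiary carbocation remains.
After step 1 the species present is a tertiary carbocation.

tertiary carbocation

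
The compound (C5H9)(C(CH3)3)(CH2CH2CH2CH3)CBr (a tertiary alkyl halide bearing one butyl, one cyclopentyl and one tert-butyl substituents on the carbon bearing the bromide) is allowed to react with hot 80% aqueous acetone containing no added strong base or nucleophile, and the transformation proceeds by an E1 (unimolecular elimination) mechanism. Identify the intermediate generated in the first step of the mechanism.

tertiary carbocation

Step 1: Unassisted departure of Br⁻ (taking the C–Br bonding pair) generates a tertiary carbocation.
After step 1 the species present is a tertiary carbocation.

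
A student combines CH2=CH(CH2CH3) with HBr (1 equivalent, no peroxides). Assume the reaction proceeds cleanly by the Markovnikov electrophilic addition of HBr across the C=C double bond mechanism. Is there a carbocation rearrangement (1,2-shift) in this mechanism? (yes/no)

The first-formed carbocation is secondary.
No single 1,2-shift to an adjacent carbon would produce a more-substituted cation than the one already present, so no rearrangement occurs.

no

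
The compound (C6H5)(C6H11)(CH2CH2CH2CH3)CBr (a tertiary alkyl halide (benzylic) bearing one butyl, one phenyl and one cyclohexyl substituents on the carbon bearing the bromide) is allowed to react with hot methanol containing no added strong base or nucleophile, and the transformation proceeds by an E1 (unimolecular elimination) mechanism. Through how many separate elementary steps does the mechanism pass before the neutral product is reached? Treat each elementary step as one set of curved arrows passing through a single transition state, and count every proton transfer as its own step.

2

Step 1: Ionisation: the C–Br σ-bond cleaves heterolytically; both bonding electrons depart with Br⁻, leaving a tertiary carbocation at the α-carbon.
(No 1,2-shift: no single shift to an adjacent carbon would give a more stable cation.)
Step 2: Loss of a β-proton to a methanol molecule of the solvent: the C–H bonding pair collapses toward the cationic carbon to form the C=C π bond, yielding the alkene.
Total: 2 elementary steps.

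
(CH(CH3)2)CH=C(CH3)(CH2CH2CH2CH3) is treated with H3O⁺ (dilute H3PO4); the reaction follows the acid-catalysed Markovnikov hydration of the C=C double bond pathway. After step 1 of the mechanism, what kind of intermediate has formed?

Step 1: Protonation of the alkene by H3O⁺: the π bond acts as the nucleophile and picks up H⁺, giving the more stable (Markovnikov) tertiary carbocation. H2O is released.
After step 1 the species present is a tertiary carbocation.

tertiary carbocation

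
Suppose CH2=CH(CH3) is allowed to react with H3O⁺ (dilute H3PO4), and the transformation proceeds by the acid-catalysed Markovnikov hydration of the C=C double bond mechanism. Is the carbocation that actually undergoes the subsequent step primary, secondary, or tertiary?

secondary

Step 1: Electrophilic addition begins with the π(C=C) electrons forming a bond to the proton of H3O⁺. Following Markovnikov's rule, the resulting cation is secondary. H2O is released.
No single 1,2-shift to an adjacent carbon would give a more-substituted cation, so no rearrangement occurs.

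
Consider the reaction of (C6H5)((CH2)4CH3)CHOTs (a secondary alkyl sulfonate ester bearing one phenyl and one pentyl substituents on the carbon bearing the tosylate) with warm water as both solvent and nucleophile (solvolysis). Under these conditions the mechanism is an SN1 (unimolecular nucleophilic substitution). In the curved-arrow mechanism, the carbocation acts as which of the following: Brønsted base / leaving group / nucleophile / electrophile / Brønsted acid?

Step 2: Nucleophilic capture: the oxygen of H2O bonds to the cationic carbon, producing an oxonium-ion intermediate.
The carbocation accepts an electron pair into an empty or π* orbital — it is the electrophile.

electrophile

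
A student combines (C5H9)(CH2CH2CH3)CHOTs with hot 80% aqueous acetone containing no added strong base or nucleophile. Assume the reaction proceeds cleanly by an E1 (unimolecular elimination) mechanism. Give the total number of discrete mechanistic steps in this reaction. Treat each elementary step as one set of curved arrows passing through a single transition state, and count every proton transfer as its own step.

Step 1: The C–O bond breaks with both electrons going to the tosylate; TsO⁻ leaves and a secondary carbocation remains.
Step 2: A hydride (H with its bonding pair) migrates from the adjacent cyclopentyl carbon to the cationic centre — a 1,2-hydride shift — upgrading the secondary cation to a tertiary one.
Step 3: A water molecule (solvent) deprotonates a β-carbon; as the C–H bond breaks, those electrons form the new alkene π bond.
Total: 3 elementary steps.

3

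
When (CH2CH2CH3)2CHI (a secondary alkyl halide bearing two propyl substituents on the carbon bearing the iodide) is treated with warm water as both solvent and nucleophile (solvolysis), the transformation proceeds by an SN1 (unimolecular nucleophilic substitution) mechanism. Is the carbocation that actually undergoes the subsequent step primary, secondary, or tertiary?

secondary

Step 1: Rate-determining heterolysis of the C–I bond gives I⁻ and a secondary carbocation.
No single 1,2-shift to an adjacent carbon would give a more-substituted cation, so no rearrangement occurs.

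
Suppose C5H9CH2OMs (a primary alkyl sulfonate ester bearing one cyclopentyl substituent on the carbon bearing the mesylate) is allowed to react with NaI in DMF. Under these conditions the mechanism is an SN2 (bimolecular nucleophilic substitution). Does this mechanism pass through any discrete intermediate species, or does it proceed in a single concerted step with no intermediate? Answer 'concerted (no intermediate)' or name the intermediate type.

The iodide nucleophile donates a lone pair from I to the α-carbon in a backside attack; simultaneously the C–O σ-bond breaks and both of its electrons leave with MsO⁻. One concerted step with inversion of configuration.
All bond changes occur in one transition state; no discrete intermediate is formed.

concerted (no intermediate)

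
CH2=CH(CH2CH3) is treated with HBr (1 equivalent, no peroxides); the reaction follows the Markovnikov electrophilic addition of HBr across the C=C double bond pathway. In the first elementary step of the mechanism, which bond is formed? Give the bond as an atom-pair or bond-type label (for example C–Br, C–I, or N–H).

Step 1: Protonation of the alkene by HBr: the π bond acts as the nucleophile and picks up H⁺, giving the more stable (Markovnikov) secondary carbocation. The H–Br bond breaks heterolytically, releasing Br⁻.
The bond formed in this step is the C–H bond.

C–H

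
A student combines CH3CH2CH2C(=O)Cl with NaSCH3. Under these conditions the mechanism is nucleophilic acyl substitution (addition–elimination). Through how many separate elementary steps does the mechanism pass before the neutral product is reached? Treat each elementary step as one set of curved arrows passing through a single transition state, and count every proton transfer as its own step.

2

Step 1: Nucleophilic addition of CH3S⁻ to the acyl carbon breaks the π(C=O) bond and yields a tetrahedral, anionic intermediate.
Step 2: Collapse of the tetrahedral intermediate: the alkoxide oxygen pushes its lone pair back to re-form C=O while Cl⁻ leaves.
Total: 2 elementary steps.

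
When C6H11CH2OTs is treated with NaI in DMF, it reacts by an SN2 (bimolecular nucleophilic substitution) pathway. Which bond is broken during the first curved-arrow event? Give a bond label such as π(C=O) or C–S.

Step 1: I⁻ attacks the back face of the α-carbon while TsO⁻ departs with the C–O bonding pair — a single concerted displacement through a pentacoordinate transition state.
The bond broken in this step is the C–O bond.

C–O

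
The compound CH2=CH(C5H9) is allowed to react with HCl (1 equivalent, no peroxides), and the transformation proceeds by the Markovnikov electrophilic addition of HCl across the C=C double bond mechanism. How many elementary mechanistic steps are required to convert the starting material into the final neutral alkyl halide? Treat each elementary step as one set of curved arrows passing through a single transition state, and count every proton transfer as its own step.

Step 1: Protonation of the alkene by HCl: the π bond acts as the nucleophile and picks up H⁺, giving the more stable (Markovnikov) secondary carbocation. The H–Cl bond breaks heterolytically, releasing Cl⁻.
Step 2: Carbocation rearrangement: a 1,2-hydride shift from the adjacent cyclopentyl carbon converts the initially-formed secondary cation into the more stable tertiary cation.
Step 3: Nucleophilic attack by Cl⁻ on the carbocation completes the addition, giving R–Cl.
Total: 3 elementary steps.

3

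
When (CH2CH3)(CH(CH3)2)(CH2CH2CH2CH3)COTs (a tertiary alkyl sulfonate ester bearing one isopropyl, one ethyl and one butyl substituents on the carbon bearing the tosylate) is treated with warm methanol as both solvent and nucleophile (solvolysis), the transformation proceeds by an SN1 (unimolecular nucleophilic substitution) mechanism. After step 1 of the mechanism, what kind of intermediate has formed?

Step 1: Unassisted departure of TsO⁻ (taking the C–O bonding pair) generates a tertiary carbocation.
After step 1 the species present is a tertiary carbocation.

tertiary carbocation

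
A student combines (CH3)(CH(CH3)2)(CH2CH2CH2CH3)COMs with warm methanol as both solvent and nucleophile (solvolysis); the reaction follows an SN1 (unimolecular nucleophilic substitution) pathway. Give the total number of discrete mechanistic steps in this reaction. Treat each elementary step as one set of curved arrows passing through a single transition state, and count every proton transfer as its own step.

3

Step 1: Ionisation: the C–O σ-bond cleaves heterolytically; both bonding electrons depart with MsO⁻, leaving a tertiary carbocation at the α-carbon.
(No 1,2-shift: no single shift to an adjacent carbon would give a more stable cation.)
Step 2: A lone pair on the oxygen of CH3OH attacks the carbocation, forming a new C–O σ-bond and an oxonium ion.
Step 3: Deprotonation of the oxonium oxygen by solvent methanol yields the neutral ether.
Total: 3 elementary steps.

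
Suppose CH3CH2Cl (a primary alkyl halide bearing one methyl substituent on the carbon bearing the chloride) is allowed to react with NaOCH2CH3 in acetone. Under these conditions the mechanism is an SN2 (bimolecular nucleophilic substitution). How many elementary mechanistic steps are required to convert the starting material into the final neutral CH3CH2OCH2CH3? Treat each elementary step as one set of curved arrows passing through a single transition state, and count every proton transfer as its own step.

1

Step 1: The ethoxide nucleophile donates a lone pair from O to the α-carbon in a backside attack; simultaneously the C–Cl σ-bond breaks and both of its electrons leave with Cl⁻. One concerted step with inversion of configuration.
Total: 1 elementary step.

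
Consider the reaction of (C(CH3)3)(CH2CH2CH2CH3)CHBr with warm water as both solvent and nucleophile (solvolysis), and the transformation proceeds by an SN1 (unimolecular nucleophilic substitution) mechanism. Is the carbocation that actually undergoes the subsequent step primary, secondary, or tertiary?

Step 1: Rate-determining heterolysis of the C–Br bond gives Br⁻ and a secondary carbocation.
Step 2: A methyl group with its bonding pair migrates from the adjacent tert-butyl carbon to the cationic centre — a 1,2-methyl shift — upgrading the secondary cation to a tertiary one.
The cation rearranges from secondary to tertiary via a 1,2-methyl shift from the adjacent tert-butyl carbon; the tertiary cation is what reacts next.

tertiary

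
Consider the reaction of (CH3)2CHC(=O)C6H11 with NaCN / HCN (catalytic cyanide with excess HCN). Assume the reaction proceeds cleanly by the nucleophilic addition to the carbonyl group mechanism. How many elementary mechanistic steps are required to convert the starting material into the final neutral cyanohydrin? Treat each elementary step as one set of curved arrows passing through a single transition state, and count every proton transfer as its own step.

Step 1: CN⁻ attacks the sp² carbonyl carbon; the C=O π bond breaks and the electrons end up as a lone pair on the alkoxide oxygen of the tetrahedral intermediate.
Step 2: Proton transfer from HCN to the alkoxide furnishes a cyanohydrin (and releases another CN⁻ to continue the reaction).
Total: 2 elementary steps.

2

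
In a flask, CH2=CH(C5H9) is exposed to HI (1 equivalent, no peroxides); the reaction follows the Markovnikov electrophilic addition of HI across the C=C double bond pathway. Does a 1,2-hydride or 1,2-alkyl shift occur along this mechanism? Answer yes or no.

yes

The first-formed carbocation is secondary.
The adjacent cyclopentyl carbon already bears 2 other carbon substituents and has a hydrogen to migrate; after a 1,2-hydride shift from that carbon the positive charge sits on a tertiary centre.
Tertiary is more stable than secondary, so the shift occurs.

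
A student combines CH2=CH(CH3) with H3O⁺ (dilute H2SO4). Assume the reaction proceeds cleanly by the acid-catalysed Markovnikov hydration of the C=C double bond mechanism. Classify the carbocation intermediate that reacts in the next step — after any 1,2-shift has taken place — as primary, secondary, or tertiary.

Step 1: The π electrons of the C=C bond attack a proton of H3O⁺; Markovnikov addition places the new C–H on the less-substituted alkene carbon, so the positive charge ends up on the more-substituted carbon — a secondary carbocation. H2O is released.
No single 1,2-shift to an adjacent carbon would give a more-substituted cation, so no rearrangement occurs.

secondary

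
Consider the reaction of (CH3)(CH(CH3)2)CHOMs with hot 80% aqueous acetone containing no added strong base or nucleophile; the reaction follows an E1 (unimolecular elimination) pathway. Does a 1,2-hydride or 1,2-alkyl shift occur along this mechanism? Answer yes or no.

The first-formed carbocation is secondary.
The adjacent isopropyl carbon already bears 2 other carbon substituents and has a hydrogen to migrate; after a 1,2-hydride shift from that carbon the positive charge sits on a tertiary centre.
Tertiary is more stable than secondary, so the shift occurs.

yes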